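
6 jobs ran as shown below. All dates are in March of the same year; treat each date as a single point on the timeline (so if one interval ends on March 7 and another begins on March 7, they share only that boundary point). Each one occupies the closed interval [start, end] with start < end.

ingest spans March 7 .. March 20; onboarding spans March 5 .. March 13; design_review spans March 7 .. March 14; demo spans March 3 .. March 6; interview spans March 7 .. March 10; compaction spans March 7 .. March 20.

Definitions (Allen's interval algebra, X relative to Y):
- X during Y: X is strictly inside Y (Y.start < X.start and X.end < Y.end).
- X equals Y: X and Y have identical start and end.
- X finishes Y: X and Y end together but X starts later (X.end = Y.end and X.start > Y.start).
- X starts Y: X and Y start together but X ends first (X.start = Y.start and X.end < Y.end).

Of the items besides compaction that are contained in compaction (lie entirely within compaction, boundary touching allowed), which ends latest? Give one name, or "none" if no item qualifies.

ingest

Target compaction = [March 7, March 20].
demo [March 3, March 6] → before → excluded.
design_review [March 7, March 14] → starts → candidate.
ingest [March 7, March 20] → equals → candidate.
interview [March 7, March 10] → starts → candidate.
onboarding [March 5, March 13] → overlaps → excluded.
Among candidates, latest end is March 20 → ingest.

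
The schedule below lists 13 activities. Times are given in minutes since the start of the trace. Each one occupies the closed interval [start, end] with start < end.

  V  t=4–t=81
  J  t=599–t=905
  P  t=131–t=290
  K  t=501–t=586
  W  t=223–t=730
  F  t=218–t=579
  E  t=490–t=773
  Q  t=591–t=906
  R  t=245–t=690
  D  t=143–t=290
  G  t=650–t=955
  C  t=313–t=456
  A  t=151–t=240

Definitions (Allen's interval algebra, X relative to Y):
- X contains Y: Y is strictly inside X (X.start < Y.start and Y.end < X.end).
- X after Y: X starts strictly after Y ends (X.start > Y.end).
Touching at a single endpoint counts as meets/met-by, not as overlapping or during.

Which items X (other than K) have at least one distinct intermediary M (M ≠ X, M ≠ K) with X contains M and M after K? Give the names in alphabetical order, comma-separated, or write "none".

Q

Target K = [t=501, t=586].
Intermediaries M with M after K: G, J, Q.
Via G — items with X contains G: none.
Via J — items with X contains J: Q.
Via Q — items with X contains Q: none.
Union: Q.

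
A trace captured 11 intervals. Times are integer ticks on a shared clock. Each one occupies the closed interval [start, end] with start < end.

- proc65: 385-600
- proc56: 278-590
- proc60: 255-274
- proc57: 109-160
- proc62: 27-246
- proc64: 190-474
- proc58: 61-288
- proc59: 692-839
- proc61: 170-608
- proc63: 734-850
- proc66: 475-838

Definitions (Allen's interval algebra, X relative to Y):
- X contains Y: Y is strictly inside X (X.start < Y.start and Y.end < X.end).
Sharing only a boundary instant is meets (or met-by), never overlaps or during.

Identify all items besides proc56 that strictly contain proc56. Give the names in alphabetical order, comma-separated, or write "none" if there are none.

Target proc56 = [278, 590].
proc57 [109, 160] → before → no.
proc58 [61, 288] → overlaps → no.
proc59 [692, 839] → after → no.
proc60 [255, 274] → before → no.
proc61 [170, 608] → contains → yes.
proc62 [27, 246] → before → no.
proc63 [734, 850] → after → no.
proc64 [190, 474] → overlaps → no.
proc65 [385, 600] → overlapped-by → no.
proc66 [475, 838] → overlapped-by → no.
Result: proc61.

proc61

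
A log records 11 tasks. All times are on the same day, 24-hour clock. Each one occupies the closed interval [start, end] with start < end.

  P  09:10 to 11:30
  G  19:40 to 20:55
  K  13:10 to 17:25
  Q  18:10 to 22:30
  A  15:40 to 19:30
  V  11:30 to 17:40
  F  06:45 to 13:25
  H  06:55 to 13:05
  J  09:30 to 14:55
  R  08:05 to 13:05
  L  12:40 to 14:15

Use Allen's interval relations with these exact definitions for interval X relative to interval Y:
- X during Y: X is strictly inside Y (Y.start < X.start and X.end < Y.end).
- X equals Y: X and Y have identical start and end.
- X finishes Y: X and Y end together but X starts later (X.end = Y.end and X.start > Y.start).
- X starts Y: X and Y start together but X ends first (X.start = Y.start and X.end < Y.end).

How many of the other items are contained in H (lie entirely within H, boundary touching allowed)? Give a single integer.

Target H = [06:55, 13:05].
A [15:40, 19:30] → after → no.
F [06:45, 13:25] → contains → no.
G [19:40, 20:55] → after → no.
J [09:30, 14:55] → overlapped-by → no.
K [13:10, 17:25] → after → no.
L [12:40, 14:15] → overlapped-by → no.
P [09:10, 11:30] → during → counts.
Q [18:10, 22:30] → after → no.
R [08:05, 13:05] → finishes → counts.
V [11:30, 17:40] → overlapped-by → no.
Total: 2.

2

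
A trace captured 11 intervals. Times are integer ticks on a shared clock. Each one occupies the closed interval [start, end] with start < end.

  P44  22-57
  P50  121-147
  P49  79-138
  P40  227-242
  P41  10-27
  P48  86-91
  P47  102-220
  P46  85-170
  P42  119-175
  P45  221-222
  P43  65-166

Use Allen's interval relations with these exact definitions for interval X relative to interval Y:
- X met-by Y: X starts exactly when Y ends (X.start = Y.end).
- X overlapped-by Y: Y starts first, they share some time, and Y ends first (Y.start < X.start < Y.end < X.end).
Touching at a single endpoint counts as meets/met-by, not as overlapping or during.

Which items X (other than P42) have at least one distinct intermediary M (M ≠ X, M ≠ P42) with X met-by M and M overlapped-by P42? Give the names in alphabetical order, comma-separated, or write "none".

Target P42 = [119, 175].
Intermediaries M with M overlapped-by P42: none.
Union: none.

none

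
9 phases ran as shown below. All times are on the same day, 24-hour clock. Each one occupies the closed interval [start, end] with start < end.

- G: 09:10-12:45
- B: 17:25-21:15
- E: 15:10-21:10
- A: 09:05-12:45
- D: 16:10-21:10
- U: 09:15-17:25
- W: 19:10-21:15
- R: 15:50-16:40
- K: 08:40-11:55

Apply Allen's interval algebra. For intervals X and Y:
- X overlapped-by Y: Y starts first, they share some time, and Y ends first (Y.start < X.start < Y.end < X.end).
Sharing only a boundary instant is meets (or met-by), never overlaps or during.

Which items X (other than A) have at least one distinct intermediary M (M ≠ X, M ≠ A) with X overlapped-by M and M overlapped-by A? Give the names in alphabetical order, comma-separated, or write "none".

Target A = [09:05, 12:45].
Intermediaries M with M overlapped-by A: U.
Via U — items with X overlapped-by U: D, E.
Union: D, E.

D, E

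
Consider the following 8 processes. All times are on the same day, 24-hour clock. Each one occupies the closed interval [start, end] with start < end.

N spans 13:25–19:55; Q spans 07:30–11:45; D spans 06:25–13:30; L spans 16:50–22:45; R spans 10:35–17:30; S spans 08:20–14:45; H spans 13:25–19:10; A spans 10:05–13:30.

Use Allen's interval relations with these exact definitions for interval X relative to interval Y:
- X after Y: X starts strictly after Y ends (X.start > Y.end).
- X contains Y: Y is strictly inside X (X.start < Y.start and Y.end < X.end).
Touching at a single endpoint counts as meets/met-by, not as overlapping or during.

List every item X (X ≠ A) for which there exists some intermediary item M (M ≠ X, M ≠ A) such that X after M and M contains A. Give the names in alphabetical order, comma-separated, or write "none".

L

Target A = [10:05, 13:30].
Intermediaries M with M contains A: S.
Via S — items with X after S: L.
Union: L.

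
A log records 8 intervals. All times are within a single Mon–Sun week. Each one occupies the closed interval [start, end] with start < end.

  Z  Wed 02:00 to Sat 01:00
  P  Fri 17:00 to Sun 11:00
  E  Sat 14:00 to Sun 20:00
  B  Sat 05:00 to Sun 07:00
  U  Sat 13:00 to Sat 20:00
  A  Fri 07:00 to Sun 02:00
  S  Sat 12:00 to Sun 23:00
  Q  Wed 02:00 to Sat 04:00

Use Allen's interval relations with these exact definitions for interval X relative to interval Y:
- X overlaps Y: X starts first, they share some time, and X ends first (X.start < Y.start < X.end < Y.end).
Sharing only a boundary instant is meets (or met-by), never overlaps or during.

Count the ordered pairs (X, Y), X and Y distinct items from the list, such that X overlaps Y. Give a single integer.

13

Checking all 56 ordered pairs for relation 'overlaps'; matching pairs in alphabetical order:
(A, B): A overlaps B ✓
(A, E): A overlaps E ✓
(A, P): A overlaps P ✓
(A, S): A overlaps S ✓
(B, E): B overlaps E ✓
(B, S): B overlaps S ✓
(P, E): P overlaps E ✓
(P, S): P overlaps S ✓
(Q, A): Q overlaps A ✓
(Q, P): Q overlaps P ✓
(U, E): U overlaps E ✓
(Z, A): Z overlaps A ✓
(Z, P): Z overlaps P ✓
Count: 13.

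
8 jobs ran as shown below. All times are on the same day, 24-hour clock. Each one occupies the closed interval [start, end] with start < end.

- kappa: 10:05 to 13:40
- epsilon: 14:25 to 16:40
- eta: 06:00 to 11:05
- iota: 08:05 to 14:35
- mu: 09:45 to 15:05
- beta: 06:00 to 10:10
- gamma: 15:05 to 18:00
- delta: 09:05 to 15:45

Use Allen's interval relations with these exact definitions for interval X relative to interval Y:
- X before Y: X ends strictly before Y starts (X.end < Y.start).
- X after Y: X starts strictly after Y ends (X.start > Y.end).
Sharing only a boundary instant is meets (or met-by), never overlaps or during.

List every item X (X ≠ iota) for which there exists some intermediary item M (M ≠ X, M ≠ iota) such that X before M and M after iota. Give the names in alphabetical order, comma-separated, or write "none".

beta, eta, kappa

Target iota = [08:05, 14:35].
Intermediaries M with M after iota: gamma.
Via gamma — items with X before gamma: beta, eta, kappa.
Union: beta, eta, kappa.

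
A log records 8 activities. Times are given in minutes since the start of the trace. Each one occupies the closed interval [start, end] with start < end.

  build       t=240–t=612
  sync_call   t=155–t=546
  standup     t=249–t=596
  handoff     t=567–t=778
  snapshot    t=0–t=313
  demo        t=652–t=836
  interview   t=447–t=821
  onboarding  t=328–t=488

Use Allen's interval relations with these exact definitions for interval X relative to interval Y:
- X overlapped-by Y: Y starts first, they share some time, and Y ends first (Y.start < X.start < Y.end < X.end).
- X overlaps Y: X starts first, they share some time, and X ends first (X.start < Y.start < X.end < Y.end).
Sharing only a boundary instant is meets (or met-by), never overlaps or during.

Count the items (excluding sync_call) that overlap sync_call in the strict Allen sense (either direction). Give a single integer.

4

Target sync_call = [t=155, t=546].
build [t=240, t=612] → overlapped-by → counts.
demo [t=652, t=836] → after → no.
handoff [t=567, t=778] → after → no.
interview [t=447, t=821] → overlapped-by → counts.
onboarding [t=328, t=488] → during → no.
snapshot [t=0, t=313] → overlaps → counts.
standup [t=249, t=596] → overlapped-by → counts.
Total: 4.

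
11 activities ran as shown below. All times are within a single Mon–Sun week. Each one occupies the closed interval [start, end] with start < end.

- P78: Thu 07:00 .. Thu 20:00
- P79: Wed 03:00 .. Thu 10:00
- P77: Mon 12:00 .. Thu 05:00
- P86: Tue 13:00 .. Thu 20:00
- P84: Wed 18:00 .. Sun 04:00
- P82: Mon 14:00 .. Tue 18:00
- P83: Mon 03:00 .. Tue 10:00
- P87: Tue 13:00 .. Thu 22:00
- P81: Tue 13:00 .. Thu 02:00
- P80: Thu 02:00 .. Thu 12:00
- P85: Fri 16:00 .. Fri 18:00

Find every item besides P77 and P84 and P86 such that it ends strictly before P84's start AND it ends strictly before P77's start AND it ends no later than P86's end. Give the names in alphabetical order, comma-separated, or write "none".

none

Conditions: its end is strictly before P84's start (X.end < Wed 18:00) AND its end is strictly before P77's start (X.end < Mon 12:00) AND its end is no later than P86's end (X.end <= Thu 20:00).
P78: end Thu 20:00 < Wed 18:00? ✗; end Thu 20:00 < Mon 12:00? ✗; end Thu 20:00 <= Thu 20:00? ✓ → no.
P79: end Thu 10:00 < Wed 18:00? ✗; end Thu 10:00 < Mon 12:00? ✗; end Thu 10:00 <= Thu 20:00? ✓ → no.
P80: end Thu 12:00 < Wed 18:00? ✗; end Thu 12:00 < Mon 12:00? ✗; end Thu 12:00 <= Thu 20:00? ✓ → no.
P81: end Thu 02:00 < Wed 18:00? ✗; end Thu 02:00 < Mon 12:00? ✗; end Thu 02:00 <= Thu 20:00? ✓ → no.
P82: end Tue 18:00 < Wed 18:00? ✓; end Tue 18:00 < Mon 12:00? ✗; end Tue 18:00 <= Thu 20:00? ✓ → no.
P83: end Tue 10:00 < Wed 18:00? ✓; end Tue 10:00 < Mon 12:00? ✗; end Tue 10:00 <= Thu 20:00? ✓ → no.
P85: end Fri 18:00 < Wed 18:00? ✗; end Fri 18:00 < Mon 12:00? ✗; end Fri 18:00 <= Thu 20:00? ✗ → no.
P87: end Thu 22:00 < Wed 18:00? ✗; end Thu 22:00 < Mon 12:00? ✗; end Thu 22:00 <= Thu 20:00? ✗ → no.
Result: none.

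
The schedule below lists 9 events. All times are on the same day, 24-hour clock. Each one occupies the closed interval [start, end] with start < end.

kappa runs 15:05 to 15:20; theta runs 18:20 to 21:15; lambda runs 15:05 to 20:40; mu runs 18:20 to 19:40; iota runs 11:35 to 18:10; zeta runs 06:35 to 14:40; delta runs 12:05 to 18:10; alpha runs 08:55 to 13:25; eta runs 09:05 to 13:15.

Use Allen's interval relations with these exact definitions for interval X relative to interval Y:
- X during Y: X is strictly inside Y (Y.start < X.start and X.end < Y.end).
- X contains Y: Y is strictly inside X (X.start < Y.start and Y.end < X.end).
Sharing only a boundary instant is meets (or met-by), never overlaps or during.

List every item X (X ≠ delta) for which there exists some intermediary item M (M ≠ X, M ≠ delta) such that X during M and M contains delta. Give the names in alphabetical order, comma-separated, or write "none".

Target delta = [12:05, 18:10].
Intermediaries M with M contains delta: none.
Union: none.

none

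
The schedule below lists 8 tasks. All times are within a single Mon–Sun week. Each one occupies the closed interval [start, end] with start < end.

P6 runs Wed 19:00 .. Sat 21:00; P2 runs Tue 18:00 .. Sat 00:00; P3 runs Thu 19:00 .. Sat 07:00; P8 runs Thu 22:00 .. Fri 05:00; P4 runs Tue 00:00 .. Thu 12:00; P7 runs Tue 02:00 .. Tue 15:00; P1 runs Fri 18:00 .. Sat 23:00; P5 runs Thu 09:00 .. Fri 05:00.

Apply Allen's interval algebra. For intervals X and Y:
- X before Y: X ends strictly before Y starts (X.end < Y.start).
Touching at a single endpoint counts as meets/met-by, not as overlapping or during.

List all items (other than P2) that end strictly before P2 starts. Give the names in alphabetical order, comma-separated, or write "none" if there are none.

Target P2 = [Tue 18:00, Sat 00:00].
P1 [Fri 18:00, Sat 23:00] → overlapped-by → no.
P3 [Thu 19:00, Sat 07:00] → overlapped-by → no.
P4 [Tue 00:00, Thu 12:00] → overlaps → no.
P5 [Thu 09:00, Fri 05:00] → during → no.
P6 [Wed 19:00, Sat 21:00] → overlapped-by → no.
P7 [Tue 02:00, Tue 15:00] → before → yes.
P8 [Thu 22:00, Fri 05:00] → during → no.
Result: P7.

P7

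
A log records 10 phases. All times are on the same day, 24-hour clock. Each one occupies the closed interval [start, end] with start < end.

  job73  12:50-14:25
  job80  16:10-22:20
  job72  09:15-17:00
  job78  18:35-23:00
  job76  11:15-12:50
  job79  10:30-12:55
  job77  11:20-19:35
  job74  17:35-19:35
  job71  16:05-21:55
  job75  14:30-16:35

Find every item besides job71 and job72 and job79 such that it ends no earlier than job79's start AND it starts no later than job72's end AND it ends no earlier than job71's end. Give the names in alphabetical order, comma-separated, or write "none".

Conditions: its end is no earlier than job79's start (X.end >= 10:30) AND its start is no later than job72's end (X.start <= 17:00) AND its end is no earlier than job71's end (X.end >= 21:55).
job73: end 14:25 >= 10:30? ✓; start 12:50 <= 17:00? ✓; end 14:25 >= 21:55? ✗ → no.
job74: end 19:35 >= 10:30? ✓; start 17:35 <= 17:00? ✗; end 19:35 >= 21:55? ✗ → no.
job75: end 16:35 >= 10:30? ✓; start 14:30 <= 17:00? ✓; end 16:35 >= 21:55? ✗ → no.
job76: end 12:50 >= 10:30? ✓; start 11:15 <= 17:00? ✓; end 12:50 >= 21:55? ✗ → no.
job77: end 19:35 >= 10:30? ✓; start 11:20 <= 17:00? ✓; end 19:35 >= 21:55? ✗ → no.
job78: end 23:00 >= 10:30? ✓; start 18:35 <= 17:00? ✗; end 23:00 >= 21:55? ✓ → no.
job80: end 22:20 >= 10:30? ✓; start 16:10 <= 17:00? ✓; end 22:20 >= 21:55? ✓ → yes.
Result: job80.

job80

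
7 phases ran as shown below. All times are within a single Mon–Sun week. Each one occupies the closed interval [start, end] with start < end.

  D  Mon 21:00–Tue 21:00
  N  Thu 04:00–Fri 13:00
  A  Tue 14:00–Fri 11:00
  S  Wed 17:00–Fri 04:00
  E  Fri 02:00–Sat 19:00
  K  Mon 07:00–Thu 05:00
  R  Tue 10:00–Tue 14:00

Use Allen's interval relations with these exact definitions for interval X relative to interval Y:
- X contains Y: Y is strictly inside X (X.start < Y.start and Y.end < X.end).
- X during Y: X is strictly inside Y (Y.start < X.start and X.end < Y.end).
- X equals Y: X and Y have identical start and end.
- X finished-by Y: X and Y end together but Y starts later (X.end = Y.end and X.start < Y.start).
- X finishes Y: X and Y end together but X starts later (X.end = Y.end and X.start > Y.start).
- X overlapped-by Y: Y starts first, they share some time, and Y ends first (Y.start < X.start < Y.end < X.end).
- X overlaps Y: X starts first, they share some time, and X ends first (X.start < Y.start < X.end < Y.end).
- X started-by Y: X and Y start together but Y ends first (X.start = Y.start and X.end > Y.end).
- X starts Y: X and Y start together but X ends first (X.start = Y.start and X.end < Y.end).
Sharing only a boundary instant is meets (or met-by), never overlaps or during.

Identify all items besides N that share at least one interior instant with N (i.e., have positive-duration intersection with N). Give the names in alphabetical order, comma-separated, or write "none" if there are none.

A, E, K, S

Target N = [Thu 04:00, Fri 13:00].
A [Tue 14:00, Fri 11:00] → overlaps → yes.
D [Mon 21:00, Tue 21:00] → before → no.
E [Fri 02:00, Sat 19:00] → overlapped-by → yes.
K [Mon 07:00, Thu 05:00] → overlaps → yes.
R [Tue 10:00, Tue 14:00] → before → no.
S [Wed 17:00, Fri 04:00] → overlaps → yes.
Result: A, E, K, S.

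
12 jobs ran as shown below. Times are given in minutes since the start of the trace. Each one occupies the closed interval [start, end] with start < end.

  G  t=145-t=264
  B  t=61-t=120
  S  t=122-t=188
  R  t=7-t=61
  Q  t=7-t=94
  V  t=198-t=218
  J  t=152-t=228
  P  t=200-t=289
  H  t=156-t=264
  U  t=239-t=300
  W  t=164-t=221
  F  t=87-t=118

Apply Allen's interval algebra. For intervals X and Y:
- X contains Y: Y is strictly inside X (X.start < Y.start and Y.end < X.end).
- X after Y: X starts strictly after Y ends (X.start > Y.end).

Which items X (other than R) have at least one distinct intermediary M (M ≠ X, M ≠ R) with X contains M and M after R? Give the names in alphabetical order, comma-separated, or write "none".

Target R = [t=7, t=61].
Intermediaries M with M after R: F, G, H, J, P, S, U, V, W.
Via F — items with X contains F: B.
Via G — items with X contains G: none.
Via H — items with X contains H: none.
Via J — items with X contains J: G.
Via P — items with X contains P: none.
Via S — items with X contains S: none.
Via U — items with X contains U: none.
Via V — items with X contains V: G, H, J, W.
Via W — items with X contains W: G, H, J.
Union: B, G, H, J, W.

B, G, H, J, W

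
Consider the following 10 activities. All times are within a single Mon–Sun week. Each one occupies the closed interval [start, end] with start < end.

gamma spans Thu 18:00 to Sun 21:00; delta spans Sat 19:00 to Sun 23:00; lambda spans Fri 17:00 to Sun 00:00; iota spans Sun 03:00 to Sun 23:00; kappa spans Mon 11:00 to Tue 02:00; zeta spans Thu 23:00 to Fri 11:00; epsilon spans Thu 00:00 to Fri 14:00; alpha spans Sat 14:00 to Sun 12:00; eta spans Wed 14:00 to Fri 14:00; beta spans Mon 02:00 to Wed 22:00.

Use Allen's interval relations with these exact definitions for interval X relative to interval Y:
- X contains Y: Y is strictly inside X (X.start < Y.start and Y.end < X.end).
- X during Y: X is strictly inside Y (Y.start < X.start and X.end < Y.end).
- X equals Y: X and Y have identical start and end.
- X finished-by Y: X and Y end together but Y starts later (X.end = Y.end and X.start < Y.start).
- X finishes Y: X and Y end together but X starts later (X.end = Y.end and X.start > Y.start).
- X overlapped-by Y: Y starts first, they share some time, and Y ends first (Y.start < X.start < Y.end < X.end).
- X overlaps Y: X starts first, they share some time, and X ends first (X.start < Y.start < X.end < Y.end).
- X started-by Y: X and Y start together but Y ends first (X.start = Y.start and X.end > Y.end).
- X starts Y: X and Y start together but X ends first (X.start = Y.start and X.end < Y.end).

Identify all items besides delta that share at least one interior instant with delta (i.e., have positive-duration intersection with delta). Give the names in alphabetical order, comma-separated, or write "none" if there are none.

alpha, gamma, iota, lambda

Target delta = [Sat 19:00, Sun 23:00].
alpha [Sat 14:00, Sun 12:00] → overlaps → yes.
beta [Mon 02:00, Wed 22:00] → before → no.
epsilon [Thu 00:00, Fri 14:00] → before → no.
eta [Wed 14:00, Fri 14:00] → before → no.
gamma [Thu 18:00, Sun 21:00] → overlaps → yes.
iota [Sun 03:00, Sun 23:00] → finishes → yes.
kappa [Mon 11:00, Tue 02:00] → before → no.
lambda [Fri 17:00, Sun 00:00] → overlaps → yes.
zeta [Thu 23:00, Fri 11:00] → before → no.
Result: alpha, gamma, iota, lambda.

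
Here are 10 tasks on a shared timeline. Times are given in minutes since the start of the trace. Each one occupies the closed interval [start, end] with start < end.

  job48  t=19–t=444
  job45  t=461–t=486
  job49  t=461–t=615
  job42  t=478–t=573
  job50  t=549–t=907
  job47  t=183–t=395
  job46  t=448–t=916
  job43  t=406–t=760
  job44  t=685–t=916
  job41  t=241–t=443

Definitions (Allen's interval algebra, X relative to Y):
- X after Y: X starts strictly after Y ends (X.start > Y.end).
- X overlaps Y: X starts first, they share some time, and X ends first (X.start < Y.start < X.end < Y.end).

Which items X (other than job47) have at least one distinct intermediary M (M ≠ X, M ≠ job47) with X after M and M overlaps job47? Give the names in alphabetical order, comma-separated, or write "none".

Target job47 = [t=183, t=395].
Intermediaries M with M overlaps job47: none.
Union: none.

none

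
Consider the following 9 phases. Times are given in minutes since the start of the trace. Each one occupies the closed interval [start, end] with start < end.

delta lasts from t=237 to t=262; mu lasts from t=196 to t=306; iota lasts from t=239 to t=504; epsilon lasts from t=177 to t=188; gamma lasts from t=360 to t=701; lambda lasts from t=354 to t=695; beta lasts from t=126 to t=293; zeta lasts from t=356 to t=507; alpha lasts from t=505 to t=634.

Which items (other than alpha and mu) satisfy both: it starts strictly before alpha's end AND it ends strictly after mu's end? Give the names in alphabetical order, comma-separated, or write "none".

gamma, iota, lambda, zeta

Conditions: its start is strictly before alpha's end (X.start < t=634) AND its end is strictly after mu's end (X.end > t=306).
beta: start t=126 < t=634? ✓; end t=293 > t=306? ✗ → no.
delta: start t=237 < t=634? ✓; end t=262 > t=306? ✗ → no.
epsilon: start t=177 < t=634? ✓; end t=188 > t=306? ✗ → no.
gamma: start t=360 < t=634? ✓; end t=701 > t=306? ✓ → yes.
iota: start t=239 < t=634? ✓; end t=504 > t=306? ✓ → yes.
lambda: start t=354 < t=634? ✓; end t=695 > t=306? ✓ → yes.
zeta: start t=356 < t=634? ✓; end t=507 > t=306? ✓ → yes.
Result: gamma, iota, lambda, zeta.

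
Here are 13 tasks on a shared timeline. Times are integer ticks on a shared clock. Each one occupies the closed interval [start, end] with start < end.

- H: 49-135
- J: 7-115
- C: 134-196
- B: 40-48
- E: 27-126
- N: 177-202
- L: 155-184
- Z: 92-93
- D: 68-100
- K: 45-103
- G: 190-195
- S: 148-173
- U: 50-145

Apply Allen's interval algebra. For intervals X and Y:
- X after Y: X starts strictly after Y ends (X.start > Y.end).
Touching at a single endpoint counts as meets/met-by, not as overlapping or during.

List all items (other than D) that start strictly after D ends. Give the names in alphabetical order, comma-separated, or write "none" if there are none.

C, G, L, N, S

Target D = [68, 100].
B [40, 48] → before → no.
C [134, 196] → after → yes.
E [27, 126] → contains → no.
G [190, 195] → after → yes.
H [49, 135] → contains → no.
J [7, 115] → contains → no.
K [45, 103] → contains → no.
L [155, 184] → after → yes.
N [177, 202] → after → yes.
S [148, 173] → after → yes.
U [50, 145] → contains → no.
Z [92, 93] → during → no.
Result: C, G, L, N, S.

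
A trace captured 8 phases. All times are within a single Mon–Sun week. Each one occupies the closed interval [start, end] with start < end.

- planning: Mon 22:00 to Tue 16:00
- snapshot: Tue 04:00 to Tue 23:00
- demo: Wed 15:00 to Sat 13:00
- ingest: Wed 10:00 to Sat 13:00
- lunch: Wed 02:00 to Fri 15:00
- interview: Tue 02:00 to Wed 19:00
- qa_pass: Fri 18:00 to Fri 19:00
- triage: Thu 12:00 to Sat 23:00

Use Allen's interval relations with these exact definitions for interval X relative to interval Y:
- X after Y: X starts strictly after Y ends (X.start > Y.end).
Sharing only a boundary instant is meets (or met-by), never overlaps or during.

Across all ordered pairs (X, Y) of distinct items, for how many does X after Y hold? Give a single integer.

Checking all 56 ordered pairs for relation 'after'; matching pairs in alphabetical order:
(demo, planning): demo after planning ✓
(demo, snapshot): demo after snapshot ✓
(ingest, planning): ingest after planning ✓
(ingest, snapshot): ingest after snapshot ✓
(lunch, planning): lunch after planning ✓
(lunch, snapshot): lunch after snapshot ✓
(qa_pass, interview): qa_pass after interview ✓
(qa_pass, lunch): qa_pass after lunch ✓
(qa_pass, planning): qa_pass after planning ✓
(qa_pass, snapshot): qa_pass after snapshot ✓
(triage, interview): triage after interview ✓
(triage, planning): triage after planning ✓
(triage, snapshot): triage after snapshot ✓
Count: 13.

13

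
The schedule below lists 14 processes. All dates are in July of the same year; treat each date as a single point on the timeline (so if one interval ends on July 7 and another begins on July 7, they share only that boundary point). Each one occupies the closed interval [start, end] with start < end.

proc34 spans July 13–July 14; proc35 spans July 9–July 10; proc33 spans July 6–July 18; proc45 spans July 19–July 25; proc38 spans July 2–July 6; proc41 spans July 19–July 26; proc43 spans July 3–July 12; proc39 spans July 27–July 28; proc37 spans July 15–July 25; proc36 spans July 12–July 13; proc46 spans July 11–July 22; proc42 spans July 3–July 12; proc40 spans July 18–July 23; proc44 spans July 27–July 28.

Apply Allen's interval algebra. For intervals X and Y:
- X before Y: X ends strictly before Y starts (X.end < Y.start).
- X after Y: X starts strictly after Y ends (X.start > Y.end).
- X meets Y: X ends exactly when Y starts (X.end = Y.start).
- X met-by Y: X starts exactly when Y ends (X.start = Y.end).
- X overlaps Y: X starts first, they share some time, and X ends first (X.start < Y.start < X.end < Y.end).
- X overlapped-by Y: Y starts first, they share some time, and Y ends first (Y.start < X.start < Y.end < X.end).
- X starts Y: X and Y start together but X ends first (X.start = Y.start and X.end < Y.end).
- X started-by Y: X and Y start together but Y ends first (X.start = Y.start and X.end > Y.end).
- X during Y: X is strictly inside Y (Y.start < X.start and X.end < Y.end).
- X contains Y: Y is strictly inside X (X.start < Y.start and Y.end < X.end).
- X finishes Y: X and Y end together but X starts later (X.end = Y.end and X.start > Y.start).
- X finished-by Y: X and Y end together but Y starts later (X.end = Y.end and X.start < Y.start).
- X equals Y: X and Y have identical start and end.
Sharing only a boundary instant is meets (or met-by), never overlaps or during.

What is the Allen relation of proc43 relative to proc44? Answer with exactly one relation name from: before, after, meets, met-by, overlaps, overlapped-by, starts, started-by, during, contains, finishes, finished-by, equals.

before

proc43 = [July 3, July 12]; proc44 = [July 27, July 28].
Compare endpoints: proc43.start < proc44.start, proc43.start < proc44.end, proc43.end < proc44.start, proc43.end < proc44.end.
That pattern is 'before'.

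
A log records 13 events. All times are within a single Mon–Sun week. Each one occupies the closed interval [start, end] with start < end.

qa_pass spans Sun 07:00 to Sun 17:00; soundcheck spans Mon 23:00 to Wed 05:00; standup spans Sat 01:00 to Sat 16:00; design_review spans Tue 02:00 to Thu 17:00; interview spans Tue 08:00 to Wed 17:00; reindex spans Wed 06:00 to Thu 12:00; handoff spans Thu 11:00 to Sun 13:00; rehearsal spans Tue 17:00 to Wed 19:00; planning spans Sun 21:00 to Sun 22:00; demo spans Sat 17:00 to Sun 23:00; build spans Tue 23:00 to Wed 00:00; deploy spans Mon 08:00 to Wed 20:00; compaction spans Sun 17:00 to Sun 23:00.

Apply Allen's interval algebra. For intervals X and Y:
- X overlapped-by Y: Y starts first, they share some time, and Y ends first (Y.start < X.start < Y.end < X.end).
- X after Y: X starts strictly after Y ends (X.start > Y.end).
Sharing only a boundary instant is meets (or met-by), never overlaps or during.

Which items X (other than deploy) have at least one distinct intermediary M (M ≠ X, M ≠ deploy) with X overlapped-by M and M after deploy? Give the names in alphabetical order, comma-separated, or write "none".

demo, qa_pass

Target deploy = [Mon 08:00, Wed 20:00].
Intermediaries M with M after deploy: compaction, demo, handoff, planning, qa_pass, standup.
Via compaction — items with X overlapped-by compaction: none.
Via demo — items with X overlapped-by demo: none.
Via handoff — items with X overlapped-by handoff: demo, qa_pass.
Via planning — items with X overlapped-by planning: none.
Via qa_pass — items with X overlapped-by qa_pass: none.
Via standup — items with X overlapped-by standup: none.
Union: demo, qa_pass.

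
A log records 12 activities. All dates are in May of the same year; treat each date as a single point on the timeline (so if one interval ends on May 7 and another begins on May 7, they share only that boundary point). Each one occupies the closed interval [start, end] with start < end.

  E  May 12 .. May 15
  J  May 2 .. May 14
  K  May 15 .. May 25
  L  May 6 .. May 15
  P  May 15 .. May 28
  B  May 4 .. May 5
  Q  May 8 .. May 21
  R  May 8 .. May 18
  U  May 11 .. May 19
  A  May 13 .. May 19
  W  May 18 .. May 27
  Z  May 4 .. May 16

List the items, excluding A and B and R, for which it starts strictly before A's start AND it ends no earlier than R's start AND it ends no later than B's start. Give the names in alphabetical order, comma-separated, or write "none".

Conditions: its start is strictly before A's start (X.start < May 13) AND its end is no earlier than R's start (X.end >= May 8) AND its end is no later than B's start (X.end <= May 4).
E: start May 12 < May 13? ✓; end May 15 >= May 8? ✓; end May 15 <= May 4? ✗ → no.
J: start May 2 < May 13? ✓; end May 14 >= May 8? ✓; end May 14 <= May 4? ✗ → no.
K: start May 15 < May 13? ✗; end May 25 >= May 8? ✓; end May 25 <= May 4? ✗ → no.
L: start May 6 < May 13? ✓; end May 15 >= May 8? ✓; end May 15 <= May 4? ✗ → no.
P: start May 15 < May 13? ✗; end May 28 >= May 8? ✓; end May 28 <= May 4? ✗ → no.
Q: start May 8 < May 13? ✓; end May 21 >= May 8? ✓; end May 21 <= May 4? ✗ → no.
U: start May 11 < May 13? ✓; end May 19 >= May 8? ✓; end May 19 <= May 4? ✗ → no.
W: start May 18 < May 13? ✗; end May 27 >= May 8? ✓; end May 27 <= May 4? ✗ → no.
Z: start May 4 < May 13? ✓; end May 16 >= May 8? ✓; end May 16 <= May 4? ✗ → no.
Result: none.

none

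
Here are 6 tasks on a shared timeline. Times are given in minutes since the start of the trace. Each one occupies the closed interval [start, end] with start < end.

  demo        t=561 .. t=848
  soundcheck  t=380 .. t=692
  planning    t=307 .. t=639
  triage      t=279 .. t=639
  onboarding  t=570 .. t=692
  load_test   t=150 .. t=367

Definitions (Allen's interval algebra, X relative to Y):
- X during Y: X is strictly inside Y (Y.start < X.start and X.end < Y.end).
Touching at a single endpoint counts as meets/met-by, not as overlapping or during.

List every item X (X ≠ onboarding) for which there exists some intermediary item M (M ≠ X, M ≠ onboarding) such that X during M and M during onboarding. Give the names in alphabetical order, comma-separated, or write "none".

none

Target onboarding = [t=570, t=692].
Intermediaries M with M during onboarding: none.
Union: none.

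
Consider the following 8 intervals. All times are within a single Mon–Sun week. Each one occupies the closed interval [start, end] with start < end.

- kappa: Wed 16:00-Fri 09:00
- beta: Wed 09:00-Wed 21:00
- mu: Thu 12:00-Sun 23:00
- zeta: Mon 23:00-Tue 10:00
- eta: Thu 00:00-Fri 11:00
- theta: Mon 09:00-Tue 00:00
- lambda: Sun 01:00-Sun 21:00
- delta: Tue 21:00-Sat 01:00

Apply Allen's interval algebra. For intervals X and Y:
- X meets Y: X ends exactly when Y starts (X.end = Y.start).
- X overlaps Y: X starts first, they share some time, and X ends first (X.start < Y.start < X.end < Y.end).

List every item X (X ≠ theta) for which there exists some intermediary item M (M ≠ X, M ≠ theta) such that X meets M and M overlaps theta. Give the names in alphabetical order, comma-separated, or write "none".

none

Target theta = [Mon 09:00, Tue 00:00].
Intermediaries M with M overlaps theta: none.
Union: none.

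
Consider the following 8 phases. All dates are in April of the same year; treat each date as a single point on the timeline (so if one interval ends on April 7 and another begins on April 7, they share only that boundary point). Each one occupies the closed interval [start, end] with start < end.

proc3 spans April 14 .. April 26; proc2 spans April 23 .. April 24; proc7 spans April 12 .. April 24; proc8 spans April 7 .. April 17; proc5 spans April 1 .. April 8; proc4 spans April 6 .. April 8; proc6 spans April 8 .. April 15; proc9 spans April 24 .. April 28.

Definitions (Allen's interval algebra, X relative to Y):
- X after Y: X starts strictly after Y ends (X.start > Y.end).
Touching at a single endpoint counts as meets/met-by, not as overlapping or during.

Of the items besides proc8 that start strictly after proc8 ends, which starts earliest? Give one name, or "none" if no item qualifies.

Target proc8 = [April 7, April 17].
proc2 [April 23, April 24] → after → candidate.
proc3 [April 14, April 26] → overlapped-by → excluded.
proc4 [April 6, April 8] → overlaps → excluded.
proc5 [April 1, April 8] → overlaps → excluded.
proc6 [April 8, April 15] → during → excluded.
proc7 [April 12, April 24] → overlapped-by → excluded.
proc9 [April 24, April 28] → after → candidate.
Among candidates, earliest start is April 23 → proc2.

proc2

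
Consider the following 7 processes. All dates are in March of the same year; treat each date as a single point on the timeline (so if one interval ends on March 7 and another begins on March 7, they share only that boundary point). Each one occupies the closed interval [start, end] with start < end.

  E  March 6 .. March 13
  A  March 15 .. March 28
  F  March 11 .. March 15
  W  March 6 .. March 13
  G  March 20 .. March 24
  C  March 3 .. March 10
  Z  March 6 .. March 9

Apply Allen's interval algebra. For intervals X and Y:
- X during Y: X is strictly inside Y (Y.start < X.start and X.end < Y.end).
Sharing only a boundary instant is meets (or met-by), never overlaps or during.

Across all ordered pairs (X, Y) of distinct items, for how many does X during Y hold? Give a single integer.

2

Checking all 42 ordered pairs for relation 'during'; matching pairs in alphabetical order:
(G, A): G during A ✓
(Z, C): Z during C ✓
Count: 2.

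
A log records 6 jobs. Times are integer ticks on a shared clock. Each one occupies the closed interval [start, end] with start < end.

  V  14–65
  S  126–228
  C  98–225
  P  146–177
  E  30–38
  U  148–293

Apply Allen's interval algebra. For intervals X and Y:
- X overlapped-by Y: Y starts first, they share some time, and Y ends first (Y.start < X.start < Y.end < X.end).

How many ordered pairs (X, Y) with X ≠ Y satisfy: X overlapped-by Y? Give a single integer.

Checking all 30 ordered pairs for relation 'overlapped-by'; matching pairs in alphabetical order:
(S, C): S overlapped-by C ✓
(U, C): U overlapped-by C ✓
(U, P): U overlapped-by P ✓
(U, S): U overlapped-by S ✓
Count: 4.

4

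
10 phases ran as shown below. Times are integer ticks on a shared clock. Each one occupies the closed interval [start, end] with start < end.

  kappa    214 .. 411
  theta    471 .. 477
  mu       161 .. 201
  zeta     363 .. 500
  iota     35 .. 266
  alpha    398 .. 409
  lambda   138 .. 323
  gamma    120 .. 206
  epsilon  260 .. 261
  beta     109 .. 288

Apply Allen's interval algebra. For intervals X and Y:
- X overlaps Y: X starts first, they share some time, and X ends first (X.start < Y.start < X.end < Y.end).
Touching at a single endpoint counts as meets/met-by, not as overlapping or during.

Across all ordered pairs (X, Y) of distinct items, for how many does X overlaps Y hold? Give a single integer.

Checking all 90 ordered pairs for relation 'overlaps'; matching pairs in alphabetical order:
(beta, kappa): beta overlaps kappa ✓
(beta, lambda): beta overlaps lambda ✓
(gamma, lambda): gamma overlaps lambda ✓
(iota, beta): iota overlaps beta ✓
(iota, kappa): iota overlaps kappa ✓
(iota, lambda): iota overlaps lambda ✓
(kappa, zeta): kappa overlaps zeta ✓
(lambda, kappa): lambda overlaps kappa ✓
Count: 8.

8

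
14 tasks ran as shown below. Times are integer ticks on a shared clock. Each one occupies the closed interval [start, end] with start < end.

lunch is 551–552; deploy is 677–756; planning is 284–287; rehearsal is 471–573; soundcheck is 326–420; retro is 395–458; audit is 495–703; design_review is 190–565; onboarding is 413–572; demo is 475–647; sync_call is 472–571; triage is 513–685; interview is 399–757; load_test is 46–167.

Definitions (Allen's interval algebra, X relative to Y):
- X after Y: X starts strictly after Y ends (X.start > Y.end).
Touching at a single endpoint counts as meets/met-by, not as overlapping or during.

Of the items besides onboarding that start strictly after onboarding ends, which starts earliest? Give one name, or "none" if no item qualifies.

Target onboarding = [413, 572].
audit [495, 703] → overlapped-by → excluded.
demo [475, 647] → overlapped-by → excluded.
deploy [677, 756] → after → candidate.
design_review [190, 565] → overlaps → excluded.
interview [399, 757] → contains → excluded.
load_test [46, 167] → before → excluded.
lunch [551, 552] → during → excluded.
planning [284, 287] → before → excluded.
rehearsal [471, 573] → overlapped-by → excluded.
retro [395, 458] → overlaps → excluded.
soundcheck [326, 420] → overlaps → excluded.
sync_call [472, 571] → during → excluded.
triage [513, 685] → overlapped-by → excluded.
Among candidates, earliest start is 677 → deploy.

deploy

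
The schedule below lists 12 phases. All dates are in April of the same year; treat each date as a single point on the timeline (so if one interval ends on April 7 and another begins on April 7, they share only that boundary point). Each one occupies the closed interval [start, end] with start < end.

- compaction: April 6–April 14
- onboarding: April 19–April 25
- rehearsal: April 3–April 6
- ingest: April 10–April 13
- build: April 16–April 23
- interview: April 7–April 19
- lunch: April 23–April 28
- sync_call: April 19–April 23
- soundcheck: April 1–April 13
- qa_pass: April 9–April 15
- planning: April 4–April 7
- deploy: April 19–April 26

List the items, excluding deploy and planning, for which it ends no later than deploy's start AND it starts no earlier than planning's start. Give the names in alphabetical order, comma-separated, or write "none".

compaction, ingest, interview, qa_pass

Conditions: its end is no later than deploy's start (X.end <= April 19) AND its start is no earlier than planning's start (X.start >= April 4).
build: end April 23 <= April 19? ✗; start April 16 >= April 4? ✓ → no.
compaction: end April 14 <= April 19? ✓; start April 6 >= April 4? ✓ → yes.
ingest: end April 13 <= April 19? ✓; start April 10 >= April 4? ✓ → yes.
interview: end April 19 <= April 19? ✓; start April 7 >= April 4? ✓ → yes.
lunch: end April 28 <= April 19? ✗; start April 23 >= April 4? ✓ → no.
onboarding: end April 25 <= April 19? ✗; start April 19 >= April 4? ✓ → no.
qa_pass: end April 15 <= April 19? ✓; start April 9 >= April 4? ✓ → yes.
rehearsal: end April 6 <= April 19? ✓; start April 3 >= April 4? ✗ → no.
soundcheck: end April 13 <= April 19? ✓; start April 1 >= April 4? ✗ → no.
sync_call: end April 23 <= April 19? ✗; start April 19 >= April 4? ✓ → no.
Result: compaction, ingest, interview, qa_pass.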